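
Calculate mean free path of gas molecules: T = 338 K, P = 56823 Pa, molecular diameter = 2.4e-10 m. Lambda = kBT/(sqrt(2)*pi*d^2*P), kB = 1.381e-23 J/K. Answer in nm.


Mean free path: lambda = kB*T / (sqrt(2) * pi * d^2 * P)
lambda = 1.381e-23 * 338 / (sqrt(2) * pi * (2.4e-10)^2 * 56823)
lambda = 3.20995e-07 m
lambda = 321.0 nm

321.0


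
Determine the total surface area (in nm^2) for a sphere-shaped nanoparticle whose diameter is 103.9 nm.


Radius r = 103.9/2 = 51.95 nm
Surface area SA = 4 * pi * r^2
SA = 4 * pi * (51.95)^2
SA = 33914.15 nm^2

33914.15


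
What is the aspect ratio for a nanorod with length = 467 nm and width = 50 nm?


Aspect ratio AR = length / diameter
AR = 467 / 50
AR = 9.34

9.34


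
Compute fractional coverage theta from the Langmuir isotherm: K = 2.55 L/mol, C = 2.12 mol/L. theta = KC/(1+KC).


Langmuir isotherm: theta = K*C / (1 + K*C)
K*C = 2.55 * 2.12 = 5.406
theta = 5.406 / (1 + 5.406) = 5.406 / 6.406
theta = 0.8439

0.8439


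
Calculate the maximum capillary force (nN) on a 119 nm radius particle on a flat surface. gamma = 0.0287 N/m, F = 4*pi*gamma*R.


Convert radius: R = 119 nm = 1.19e-07 m
F = 4 * pi * gamma * R
F = 4 * pi * 0.0287 * 1.19e-07
F = 4.29179e-08 N = 42.9179 nN

42.9179


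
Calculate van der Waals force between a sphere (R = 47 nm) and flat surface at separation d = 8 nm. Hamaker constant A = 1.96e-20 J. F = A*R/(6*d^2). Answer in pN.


Convert to SI: R = 47 nm = 4.7e-08 m, d = 8 nm = 8e-09 m
F = A * R / (6 * d^2)
F = 1.96e-20 * 4.7e-08 / (6 * (8e-09)^2)
F = 2.39896e-12 N = 2.399 pN

2.399


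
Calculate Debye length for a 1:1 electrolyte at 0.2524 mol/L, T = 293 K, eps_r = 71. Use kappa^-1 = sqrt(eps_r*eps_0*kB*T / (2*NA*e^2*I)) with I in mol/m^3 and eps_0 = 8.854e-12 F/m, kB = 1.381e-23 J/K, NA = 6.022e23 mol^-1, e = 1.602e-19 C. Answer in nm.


Ionic strength I = 0.2524 * 1^2 * 1000 = 252.4 mol/m^3
kappa^-1 = sqrt(71 * 8.854e-12 * 1.381e-23 * 293 / (2 * 6.022e23 * (1.602e-19)^2 * 252.4))
kappa^-1 = 0.571 nm

0.571


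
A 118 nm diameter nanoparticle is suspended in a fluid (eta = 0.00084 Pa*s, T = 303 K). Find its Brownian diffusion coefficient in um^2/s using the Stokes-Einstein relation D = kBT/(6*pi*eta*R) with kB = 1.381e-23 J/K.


Radius R = 118/2 = 59 nm = 5.9e-08 m
D = kB*T / (6*pi*eta*R)
D = 1.381e-23 * 303 / (6 * pi * 0.00084 * 5.9e-08)
D = 4.47924e-12 m^2/s = 4.479 um^2/s

4.479


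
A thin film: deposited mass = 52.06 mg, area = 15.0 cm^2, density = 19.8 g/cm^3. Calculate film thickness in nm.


Convert: m = 52.06 mg = 5.2060e-05 kg, A = 15.0 cm^2 = 1.5000e-03 m^2, rho = 19.8 g/cm^3 = 19800 kg/m^3
t = m / (A * rho)
t = 5.2060e-05 / (1.5000e-03 * 19800)
t = 1.7529e-06 m = 1752.9 nm

1752.9


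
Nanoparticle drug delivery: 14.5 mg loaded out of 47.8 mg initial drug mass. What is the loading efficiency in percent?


Drug loading efficiency = (drug loaded / drug initial) * 100
DLE = 14.5 / 47.8 * 100
DLE = 0.3033 * 100
DLE = 30.33%

30.33


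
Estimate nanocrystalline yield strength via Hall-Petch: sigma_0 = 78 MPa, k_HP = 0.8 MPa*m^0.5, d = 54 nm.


d = 54 nm = 5.4e-08 m
sqrt(d) = 0.000232379
Hall-Petch contribution = k / sqrt(d) = 0.8 / 0.000232379 = 3442.7 MPa
sigma = sigma_0 + k/sqrt(d) = 78 + 3442.7 = 3520.7 MPa

3520.7


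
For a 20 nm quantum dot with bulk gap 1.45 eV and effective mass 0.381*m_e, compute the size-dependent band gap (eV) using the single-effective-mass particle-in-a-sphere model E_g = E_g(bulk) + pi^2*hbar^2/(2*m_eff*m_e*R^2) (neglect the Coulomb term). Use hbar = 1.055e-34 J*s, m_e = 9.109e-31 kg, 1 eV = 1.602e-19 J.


Radius R = 20/2 nm = 1e-08 m
Confinement energy dE = pi^2 * hbar^2 / (2 * m_eff * m_e * R^2)
dE = pi^2 * (1.055e-34)^2 / (2 * 0.381 * 9.109e-31 * (1e-08)^2) J, divided by 1.602e-19 J/eV
dE = 0.0099 eV
Total band gap = E_g(bulk) + dE = 1.45 + 0.0099 = 1.4599 eV

1.4599


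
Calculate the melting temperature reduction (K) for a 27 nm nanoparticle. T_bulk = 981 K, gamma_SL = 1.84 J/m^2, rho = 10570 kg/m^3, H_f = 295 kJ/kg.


Radius R = 27/2 = 13.5 nm = 1.35e-08 m
Convert H_f = 295 kJ/kg = 295000 J/kg
dT = 2 * gamma_SL * T_bulk / (rho * H_f * R)
dT = 2 * 1.84 * 981 / (10570 * 295000 * 1.35e-08)
dT = 85.8 K

85.8


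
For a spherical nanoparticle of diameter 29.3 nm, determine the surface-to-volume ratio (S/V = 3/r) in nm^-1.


Radius r = 29.3/2 = 14.65 nm
S/V = 3 / r = 3 / 14.65
S/V = 0.2048 nm^-1

0.2048


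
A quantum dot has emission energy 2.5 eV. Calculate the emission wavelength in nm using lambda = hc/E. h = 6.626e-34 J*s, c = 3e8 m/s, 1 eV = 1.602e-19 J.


Convert energy: E = 2.5 eV = 2.5 * 1.602e-19 = 4.005e-19 J
lambda = h*c / E = 6.626e-34 * 3e8 / 4.005e-19
lambda = 4.9633e-07 m = 496.3 nm

496.3


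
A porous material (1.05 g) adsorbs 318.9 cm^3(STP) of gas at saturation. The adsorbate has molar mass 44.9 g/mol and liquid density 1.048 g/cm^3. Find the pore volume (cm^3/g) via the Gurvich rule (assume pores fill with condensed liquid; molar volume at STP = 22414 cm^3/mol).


Moles adsorbed n = V_ads / 22414 = 318.9 / 22414 = 1.422771e-02 mol
Liquid volume V_liq = n * M / rho_liq = 1.422771e-02 * 44.9 / 1.048 = 0.60957 cm^3
Specific pore volume V_pore = V_liq / m_sample = 0.60957 / 1.05
V_pore = 0.5805 cm^3/g

0.5805


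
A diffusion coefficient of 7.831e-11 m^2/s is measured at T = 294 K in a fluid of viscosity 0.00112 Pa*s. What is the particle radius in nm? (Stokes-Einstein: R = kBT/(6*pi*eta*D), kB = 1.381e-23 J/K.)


Stokes-Einstein: R = kB*T / (6*pi*eta*D)
R = 1.381e-23 * 294 / (6 * pi * 0.00112 * 7.831e-11)
R = 2.45587e-09 m = 2.46 nm

2.46


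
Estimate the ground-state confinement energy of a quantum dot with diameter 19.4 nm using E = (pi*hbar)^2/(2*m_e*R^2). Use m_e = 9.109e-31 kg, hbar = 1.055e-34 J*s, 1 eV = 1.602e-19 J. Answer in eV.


Radius R = 19.4/2 = 9.7 nm = 9.7e-09 m
E = (pi * 1.055e-34)^2 / (2 * 9.109e-31 * (9.7e-09)^2)
E(J) = 6.40856e-22
E = E(J) / 1.602e-19 = 0.004 eV

0.004


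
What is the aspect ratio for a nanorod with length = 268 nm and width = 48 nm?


Aspect ratio AR = length / diameter
AR = 268 / 48
AR = 5.58

5.58


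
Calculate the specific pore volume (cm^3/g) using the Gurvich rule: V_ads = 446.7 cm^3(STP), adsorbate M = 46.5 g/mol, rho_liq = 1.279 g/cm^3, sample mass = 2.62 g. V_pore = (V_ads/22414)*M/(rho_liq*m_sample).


Moles adsorbed n = V_ads / 22414 = 446.7 / 22414 = 1.992951e-02 mol
Liquid volume V_liq = n * M / rho_liq = 1.992951e-02 * 46.5 / 1.279 = 0.72457 cm^3
Specific pore volume V_pore = V_liq / m_sample = 0.72457 / 2.62
V_pore = 0.2766 cm^3/g

0.2766


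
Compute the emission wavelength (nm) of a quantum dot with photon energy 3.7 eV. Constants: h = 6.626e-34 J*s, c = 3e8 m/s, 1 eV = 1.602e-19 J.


Convert energy: E = 3.7 eV = 3.7 * 1.602e-19 = 5.9274e-19 J
lambda = h*c / E = 6.626e-34 * 3e8 / 5.9274e-19
lambda = 3.35358e-07 m = 335.4 nm

335.4


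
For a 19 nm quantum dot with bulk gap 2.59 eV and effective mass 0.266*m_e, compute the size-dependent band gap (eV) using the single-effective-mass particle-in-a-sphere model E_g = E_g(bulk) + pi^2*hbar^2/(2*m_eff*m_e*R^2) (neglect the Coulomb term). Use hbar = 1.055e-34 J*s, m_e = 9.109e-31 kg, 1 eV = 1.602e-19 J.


Radius R = 19/2 nm = 9.5e-09 m
Confinement energy dE = pi^2 * hbar^2 / (2 * m_eff * m_e * R^2)
dE = pi^2 * (1.055e-34)^2 / (2 * 0.266 * 9.109e-31 * (9.5e-09)^2) J, divided by 1.602e-19 J/eV
dE = 0.0157 eV
Total band gap = E_g(bulk) + dE = 2.59 + 0.0157 = 2.6057 eV

2.6057


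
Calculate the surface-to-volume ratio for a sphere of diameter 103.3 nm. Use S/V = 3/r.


Radius r = 103.3/2 = 51.65 nm
S/V = 3 / r = 3 / 51.65
S/V = 0.0581 nm^-1

0.0581


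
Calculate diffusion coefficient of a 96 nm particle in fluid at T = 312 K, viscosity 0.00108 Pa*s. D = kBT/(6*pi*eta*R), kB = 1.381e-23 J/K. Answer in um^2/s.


Radius R = 96/2 = 48 nm = 4.8e-08 m
D = kB*T / (6*pi*eta*R)
D = 1.381e-23 * 312 / (6 * pi * 0.00108 * 4.8e-08)
D = 4.40943e-12 m^2/s = 4.409 um^2/s

4.409


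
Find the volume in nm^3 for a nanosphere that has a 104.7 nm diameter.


Radius r = 104.7/2 = 52.35 nm
Volume V = (4/3) * pi * r^3
V = (4/3) * pi * (52.35)^3
V = 600950.45 nm^3

600950.45


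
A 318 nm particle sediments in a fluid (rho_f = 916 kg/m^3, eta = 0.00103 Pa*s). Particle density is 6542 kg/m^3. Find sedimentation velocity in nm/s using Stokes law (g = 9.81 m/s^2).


Radius R = 318/2 nm = 1.59e-07 m
Density difference = 6542 - 916 = 5626 kg/m^3
v = 2 * R^2 * (rho_p - rho_f) * g / (9 * eta)
v = 2 * (1.59e-07)^2 * 5626 * 9.81 / (9 * 0.00103)
v = 3.01032e-07 m/s = 301.0324 nm/s

301.0324


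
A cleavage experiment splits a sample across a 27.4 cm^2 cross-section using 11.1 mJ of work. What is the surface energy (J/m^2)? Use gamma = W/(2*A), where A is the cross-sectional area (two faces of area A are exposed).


Convert: A = 27.4 cm^2 = 0.00274 m^2, W = 11.1 mJ = 0.0111 J
Cleaving exposes two faces of area A, so total new surface = 2*A and gamma = W / (2*A)
gamma = 0.0111 / (2 * 0.00274)
gamma = 2.026 J/m^2

2.026


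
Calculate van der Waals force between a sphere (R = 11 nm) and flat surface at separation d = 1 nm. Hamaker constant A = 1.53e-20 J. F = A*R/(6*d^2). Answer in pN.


Convert to SI: R = 11 nm = 1.1e-08 m, d = 1 nm = 1e-09 m
F = A * R / (6 * d^2)
F = 1.53e-20 * 1.1e-08 / (6 * (1e-09)^2)
F = 2.805e-11 N = 28.05 pN

28.05


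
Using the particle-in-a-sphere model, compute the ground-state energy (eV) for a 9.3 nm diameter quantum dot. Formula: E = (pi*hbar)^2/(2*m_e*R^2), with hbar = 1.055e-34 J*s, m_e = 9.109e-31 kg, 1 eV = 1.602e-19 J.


Radius R = 9.3/2 = 4.65 nm = 4.65e-09 m
E = (pi * 1.055e-34)^2 / (2 * 9.109e-31 * (4.65e-09)^2)
E(J) = 2.78868e-21
E = E(J) / 1.602e-19 = 0.0174 eV

0.0174


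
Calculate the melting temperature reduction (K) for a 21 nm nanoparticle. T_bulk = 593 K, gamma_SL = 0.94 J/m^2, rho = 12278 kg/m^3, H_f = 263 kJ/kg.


Radius R = 21/2 = 10.5 nm = 1.05e-08 m
Convert H_f = 263 kJ/kg = 263000 J/kg
dT = 2 * gamma_SL * T_bulk / (rho * H_f * R)
dT = 2 * 0.94 * 593 / (12278 * 263000 * 1.05e-08)
dT = 32.9 K

32.9


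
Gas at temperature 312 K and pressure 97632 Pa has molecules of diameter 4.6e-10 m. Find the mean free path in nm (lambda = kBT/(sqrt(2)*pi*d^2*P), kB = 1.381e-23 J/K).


Mean free path: lambda = kB*T / (sqrt(2) * pi * d^2 * P)
lambda = 1.381e-23 * 312 / (sqrt(2) * pi * (4.6e-10)^2 * 97632)
lambda = 4.69435e-08 m
lambda = 46.94 nm

46.94


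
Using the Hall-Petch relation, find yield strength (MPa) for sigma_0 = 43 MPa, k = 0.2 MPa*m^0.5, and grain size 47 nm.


d = 47 nm = 4.7e-08 m
sqrt(d) = 0.0002167948
Hall-Petch contribution = k / sqrt(d) = 0.2 / 0.0002167948 = 922.5 MPa
sigma = sigma_0 + k/sqrt(d) = 43 + 922.5 = 965.5 MPa

965.5


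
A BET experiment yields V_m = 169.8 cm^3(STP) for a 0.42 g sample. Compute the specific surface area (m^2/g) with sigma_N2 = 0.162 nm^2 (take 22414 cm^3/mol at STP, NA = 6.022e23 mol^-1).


Number of moles in monolayer = V_m / 22414 = 169.8 / 22414 = 0.00757562
Number of molecules = moles * NA = 0.00757562 * 6.022e23
SA = molecules * sigma / mass
SA = (169.8 / 22414) * 6.022e23 * 0.162e-18 / 0.42
SA = 1759.6 m^2/g

1759.6


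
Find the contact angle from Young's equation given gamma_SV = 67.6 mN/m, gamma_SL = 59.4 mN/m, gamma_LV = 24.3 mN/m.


cos(theta) = (gamma_SV - gamma_SL) / gamma_LV
cos(theta) = (67.6 - 59.4) / 24.3
cos(theta) = 0.337449
theta = arccos(0.337449) = 70.28 degrees

70.28


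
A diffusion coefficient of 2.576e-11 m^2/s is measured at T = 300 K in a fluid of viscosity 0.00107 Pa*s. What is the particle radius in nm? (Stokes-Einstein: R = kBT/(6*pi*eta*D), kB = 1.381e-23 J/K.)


Stokes-Einstein: R = kB*T / (6*pi*eta*D)
R = 1.381e-23 * 300 / (6 * pi * 0.00107 * 2.576e-11)
R = 7.97415e-09 m = 7.97 nm

7.97


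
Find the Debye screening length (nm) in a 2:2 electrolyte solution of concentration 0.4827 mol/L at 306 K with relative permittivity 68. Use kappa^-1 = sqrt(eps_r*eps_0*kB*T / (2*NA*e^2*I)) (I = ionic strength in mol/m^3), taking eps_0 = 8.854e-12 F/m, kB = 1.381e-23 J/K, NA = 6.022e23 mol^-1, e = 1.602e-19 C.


Ionic strength I = 0.4827 * 2^2 * 1000 = 1930.8 mol/m^3
kappa^-1 = sqrt(68 * 8.854e-12 * 1.381e-23 * 306 / (2 * 6.022e23 * (1.602e-19)^2 * 1930.8))
kappa^-1 = 0.206 nm

0.206


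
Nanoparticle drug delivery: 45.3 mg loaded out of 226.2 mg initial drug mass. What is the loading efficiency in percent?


Drug loading efficiency = (drug loaded / drug initial) * 100
DLE = 45.3 / 226.2 * 100
DLE = 0.2003 * 100
DLE = 20.03%

20.03


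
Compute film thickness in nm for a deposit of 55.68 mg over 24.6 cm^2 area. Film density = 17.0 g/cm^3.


Convert: m = 55.68 mg = 5.5680e-05 kg, A = 24.6 cm^2 = 2.4600e-03 m^2, rho = 17.0 g/cm^3 = 17000 kg/m^3
t = m / (A * rho)
t = 5.5680e-05 / (2.4600e-03 * 17000)
t = 1.3314e-06 m = 1331.4 nm

1331.4


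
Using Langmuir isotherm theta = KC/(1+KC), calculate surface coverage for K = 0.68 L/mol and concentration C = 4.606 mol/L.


Langmuir isotherm: theta = K*C / (1 + K*C)
K*C = 0.68 * 4.606 = 3.13208
theta = 3.13208 / (1 + 3.13208) = 3.13208 / 4.13208
theta = 0.758

0.758


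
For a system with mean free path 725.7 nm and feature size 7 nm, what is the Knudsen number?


Knudsen number Kn = lambda / L
Kn = 725.7 / 7
Kn = 103.6714

103.6714


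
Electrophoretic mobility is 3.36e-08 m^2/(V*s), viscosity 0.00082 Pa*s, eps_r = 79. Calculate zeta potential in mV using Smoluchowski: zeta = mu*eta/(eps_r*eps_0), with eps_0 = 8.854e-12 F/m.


Smoluchowski equation: zeta = mu * eta / (eps_r * eps_0)
zeta = 3.36e-08 * 0.00082 / (79 * 8.854e-12)
zeta = 0.03939 V = 39.39 mV

39.39


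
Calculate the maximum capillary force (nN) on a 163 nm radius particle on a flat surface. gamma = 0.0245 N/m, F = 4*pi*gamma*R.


Convert radius: R = 163 nm = 1.63e-07 m
F = 4 * pi * gamma * R
F = 4 * pi * 0.0245 * 1.63e-07
F = 5.01838e-08 N = 50.1838 nN

50.1838


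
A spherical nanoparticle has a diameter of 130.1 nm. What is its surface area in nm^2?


Radius r = 130.1/2 = 65.05 nm
Surface area SA = 4 * pi * r^2
SA = 4 * pi * (65.05)^2
SA = 53174.63 nm^2

53174.63


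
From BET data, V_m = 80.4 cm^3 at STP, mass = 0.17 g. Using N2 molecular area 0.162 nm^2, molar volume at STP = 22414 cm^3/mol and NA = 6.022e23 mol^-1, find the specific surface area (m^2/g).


Number of moles in monolayer = V_m / 22414 = 80.4 / 22414 = 0.00358704
Number of molecules = moles * NA = 0.00358704 * 6.022e23
SA = molecules * sigma / mass
SA = (80.4 / 22414) * 6.022e23 * 0.162e-18 / 0.17
SA = 2058.5 m^2/g

2058.5


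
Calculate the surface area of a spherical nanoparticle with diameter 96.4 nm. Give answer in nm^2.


Radius r = 96.4/2 = 48.2 nm
Surface area SA = 4 * pi * r^2
SA = 4 * pi * (48.2)^2
SA = 29194.69 nm^2

29194.69


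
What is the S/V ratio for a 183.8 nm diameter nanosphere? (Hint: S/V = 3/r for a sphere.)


Radius r = 183.8/2 = 91.9 nm
S/V = 3 / r = 3 / 91.9
S/V = 0.0326 nm^-1

0.0326


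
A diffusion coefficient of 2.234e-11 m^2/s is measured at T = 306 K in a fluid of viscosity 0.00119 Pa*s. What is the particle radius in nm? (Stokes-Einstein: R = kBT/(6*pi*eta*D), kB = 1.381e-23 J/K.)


Stokes-Einstein: R = kB*T / (6*pi*eta*D)
R = 1.381e-23 * 306 / (6 * pi * 0.00119 * 2.234e-11)
R = 8.43303e-09 m = 8.43 nm

8.43


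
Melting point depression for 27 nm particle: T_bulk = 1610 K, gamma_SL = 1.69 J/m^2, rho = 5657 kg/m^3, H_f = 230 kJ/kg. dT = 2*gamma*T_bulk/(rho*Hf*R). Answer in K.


Radius R = 27/2 = 13.5 nm = 1.35e-08 m
Convert H_f = 230 kJ/kg = 230000 J/kg
dT = 2 * gamma_SL * T_bulk / (rho * H_f * R)
dT = 2 * 1.69 * 1610 / (5657 * 230000 * 1.35e-08)
dT = 309.8 K

309.8


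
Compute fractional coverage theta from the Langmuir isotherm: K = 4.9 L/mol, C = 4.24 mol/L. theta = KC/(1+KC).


Langmuir isotherm: theta = K*C / (1 + K*C)
K*C = 4.9 * 4.24 = 20.776
theta = 20.776 / (1 + 20.776) = 20.776 / 21.776
theta = 0.9541

0.9541


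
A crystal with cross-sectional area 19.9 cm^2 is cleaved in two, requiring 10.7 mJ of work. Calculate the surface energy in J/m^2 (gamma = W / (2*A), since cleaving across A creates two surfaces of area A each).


Convert: A = 19.9 cm^2 = 0.00199 m^2, W = 10.7 mJ = 0.0107 J
Cleaving exposes two faces of area A, so total new surface = 2*A and gamma = W / (2*A)
gamma = 0.0107 / (2 * 0.00199)
gamma = 2.688 J/m^2

2.688


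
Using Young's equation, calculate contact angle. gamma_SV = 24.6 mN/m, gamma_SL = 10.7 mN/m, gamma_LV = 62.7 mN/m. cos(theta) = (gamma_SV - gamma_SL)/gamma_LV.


cos(theta) = (gamma_SV - gamma_SL) / gamma_LV
cos(theta) = (24.6 - 10.7) / 62.7
cos(theta) = 0.221691
theta = arccos(0.221691) = 77.19 degrees

77.19


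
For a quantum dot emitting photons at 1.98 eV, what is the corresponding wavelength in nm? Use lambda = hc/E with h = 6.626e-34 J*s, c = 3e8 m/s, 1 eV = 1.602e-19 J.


Convert energy: E = 1.98 eV = 1.98 * 1.602e-19 = 3.17196e-19 J
lambda = h*c / E = 6.626e-34 * 3e8 / 3.17196e-19
lambda = 6.26679e-07 m = 626.7 nm

626.7


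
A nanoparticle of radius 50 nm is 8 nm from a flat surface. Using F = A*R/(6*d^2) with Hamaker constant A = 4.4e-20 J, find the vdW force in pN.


Convert to SI: R = 50 nm = 5e-08 m, d = 8 nm = 8e-09 m
F = A * R / (6 * d^2)
F = 4.4e-20 * 5e-08 / (6 * (8e-09)^2)
F = 5.72917e-12 N = 5.729 pN

5.729


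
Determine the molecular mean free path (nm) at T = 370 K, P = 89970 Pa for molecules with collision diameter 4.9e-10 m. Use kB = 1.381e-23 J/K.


Mean free path: lambda = kB*T / (sqrt(2) * pi * d^2 * P)
lambda = 1.381e-23 * 370 / (sqrt(2) * pi * (4.9e-10)^2 * 89970)
lambda = 5.32403e-08 m
lambda = 53.24 nm

53.24


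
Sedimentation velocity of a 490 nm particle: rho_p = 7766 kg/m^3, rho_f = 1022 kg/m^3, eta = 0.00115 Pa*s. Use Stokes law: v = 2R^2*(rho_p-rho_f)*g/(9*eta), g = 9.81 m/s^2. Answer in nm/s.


Radius R = 490/2 nm = 2.45e-07 m
Density difference = 7766 - 1022 = 6744 kg/m^3
v = 2 * R^2 * (rho_p - rho_f) * g / (9 * eta)
v = 2 * (2.45e-07)^2 * 6744 * 9.81 / (9 * 0.00115)
v = 7.67376e-07 m/s = 767.3763 nm/s

767.3763


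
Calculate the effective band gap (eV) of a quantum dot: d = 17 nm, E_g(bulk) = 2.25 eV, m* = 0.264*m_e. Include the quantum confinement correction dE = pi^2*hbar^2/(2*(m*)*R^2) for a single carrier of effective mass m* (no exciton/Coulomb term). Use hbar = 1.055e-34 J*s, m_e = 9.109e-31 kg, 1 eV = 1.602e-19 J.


Radius R = 17/2 nm = 8.5e-09 m
Confinement energy dE = pi^2 * hbar^2 / (2 * m_eff * m_e * R^2)
dE = pi^2 * (1.055e-34)^2 / (2 * 0.264 * 9.109e-31 * (8.5e-09)^2) J, divided by 1.602e-19 J/eV
dE = 0.0197 eV
Total band gap = E_g(bulk) + dE = 2.25 + 0.0197 = 2.2697 eV

2.2697


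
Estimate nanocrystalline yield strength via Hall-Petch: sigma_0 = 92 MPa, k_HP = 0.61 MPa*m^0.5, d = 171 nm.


d = 171 nm = 1.71e-07 m
sqrt(d) = 0.0004135215
Hall-Petch contribution = k / sqrt(d) = 0.61 / 0.0004135215 = 1475.1 MPa
sigma = sigma_0 + k/sqrt(d) = 92 + 1475.1 = 1567.1 MPa

1567.1


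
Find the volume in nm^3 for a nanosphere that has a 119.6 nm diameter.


Radius r = 119.6/2 = 59.8 nm
Volume V = (4/3) * pi * r^3
V = (4/3) * pi * (59.8)^3
V = 895761.02 nm^3

895761.02


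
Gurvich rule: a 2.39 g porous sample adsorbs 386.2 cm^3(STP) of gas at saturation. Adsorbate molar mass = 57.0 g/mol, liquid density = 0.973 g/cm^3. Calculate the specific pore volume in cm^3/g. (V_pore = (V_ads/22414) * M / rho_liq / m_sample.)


Moles adsorbed n = V_ads / 22414 = 386.2 / 22414 = 1.723030e-02 mol
Liquid volume V_liq = n * M / rho_liq = 1.723030e-02 * 57.0 / 0.973 = 1.00938 cm^3
Specific pore volume V_pore = V_liq / m_sample = 1.00938 / 2.39
V_pore = 0.4223 cm^3/g

0.4223


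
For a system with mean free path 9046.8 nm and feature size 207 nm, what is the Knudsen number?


Knudsen number Kn = lambda / L
Kn = 9046.8 / 207
Kn = 43.7043

43.7043


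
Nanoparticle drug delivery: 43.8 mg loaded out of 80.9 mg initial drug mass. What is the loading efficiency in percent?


Drug loading efficiency = (drug loaded / drug initial) * 100
DLE = 43.8 / 80.9 * 100
DLE = 0.5414 * 100
DLE = 54.14%

54.14


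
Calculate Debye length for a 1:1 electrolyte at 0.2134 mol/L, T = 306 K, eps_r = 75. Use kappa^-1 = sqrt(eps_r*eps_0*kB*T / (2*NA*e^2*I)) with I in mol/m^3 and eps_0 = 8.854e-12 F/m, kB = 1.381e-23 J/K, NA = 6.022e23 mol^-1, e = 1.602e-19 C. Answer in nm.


Ionic strength I = 0.2134 * 1^2 * 1000 = 213.4 mol/m^3
kappa^-1 = sqrt(75 * 8.854e-12 * 1.381e-23 * 306 / (2 * 6.022e23 * (1.602e-19)^2 * 213.4))
kappa^-1 = 0.652 nm

0.652


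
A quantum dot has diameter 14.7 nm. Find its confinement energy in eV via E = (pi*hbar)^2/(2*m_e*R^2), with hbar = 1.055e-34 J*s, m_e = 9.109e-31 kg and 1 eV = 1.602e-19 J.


Radius R = 14.7/2 = 7.35 nm = 7.35e-09 m
E = (pi * 1.055e-34)^2 / (2 * 9.109e-31 * (7.35e-09)^2)
E(J) = 1.11617e-21
E = E(J) / 1.602e-19 = 0.007 eV

0.007


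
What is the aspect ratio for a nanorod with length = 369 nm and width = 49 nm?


Aspect ratio AR = length / diameter
AR = 369 / 49
AR = 7.53

7.53


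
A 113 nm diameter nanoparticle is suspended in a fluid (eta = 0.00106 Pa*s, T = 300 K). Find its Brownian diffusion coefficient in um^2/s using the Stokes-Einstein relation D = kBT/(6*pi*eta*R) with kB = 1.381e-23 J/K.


Radius R = 113/2 = 56.5 nm = 5.65e-08 m
D = kB*T / (6*pi*eta*R)
D = 1.381e-23 * 300 / (6 * pi * 0.00106 * 5.65e-08)
D = 3.66994e-12 m^2/s = 3.67 um^2/s

3.67


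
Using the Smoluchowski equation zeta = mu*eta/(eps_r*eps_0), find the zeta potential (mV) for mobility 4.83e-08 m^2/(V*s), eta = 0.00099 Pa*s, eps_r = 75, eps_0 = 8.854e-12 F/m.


Smoluchowski equation: zeta = mu * eta / (eps_r * eps_0)
zeta = 4.83e-08 * 0.00099 / (75 * 8.854e-12)
zeta = 0.072008 V = 72.01 mV

72.01


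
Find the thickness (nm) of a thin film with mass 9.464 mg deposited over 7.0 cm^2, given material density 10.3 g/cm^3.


Convert: m = 9.464 mg = 9.4640e-06 kg, A = 7.0 cm^2 = 7.0000e-04 m^2, rho = 10.3 g/cm^3 = 10300 kg/m^3
t = m / (A * rho)
t = 9.4640e-06 / (7.0000e-04 * 10300)
t = 1.3126e-06 m = 1312.6 nm

1312.6


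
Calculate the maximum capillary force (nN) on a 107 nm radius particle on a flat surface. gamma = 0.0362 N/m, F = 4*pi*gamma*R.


Convert radius: R = 107 nm = 1.07e-07 m
F = 4 * pi * gamma * R
F = 4 * pi * 0.0362 * 1.07e-07
F = 4.86746e-08 N = 48.6746 nN

48.6746


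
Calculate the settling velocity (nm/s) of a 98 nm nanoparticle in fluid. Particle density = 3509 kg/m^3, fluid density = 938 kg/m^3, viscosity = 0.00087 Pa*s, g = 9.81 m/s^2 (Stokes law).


Radius R = 98/2 nm = 4.9e-08 m
Density difference = 3509 - 938 = 2571 kg/m^3
v = 2 * R^2 * (rho_p - rho_f) * g / (9 * eta)
v = 2 * (4.9e-08)^2 * 2571 * 9.81 / (9 * 0.00087)
v = 1.54679e-08 m/s = 15.4679 nm/s

15.4679


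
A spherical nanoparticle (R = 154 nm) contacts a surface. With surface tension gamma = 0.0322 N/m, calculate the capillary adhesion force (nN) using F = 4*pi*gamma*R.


Convert radius: R = 154 nm = 1.54e-07 m
F = 4 * pi * gamma * R
F = 4 * pi * 0.0322 * 1.54e-07
F = 6.23141e-08 N = 62.3141 nN

62.3141


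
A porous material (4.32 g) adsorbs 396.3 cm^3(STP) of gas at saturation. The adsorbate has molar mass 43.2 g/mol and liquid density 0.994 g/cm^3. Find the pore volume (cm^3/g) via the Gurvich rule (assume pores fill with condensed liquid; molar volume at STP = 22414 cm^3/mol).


Moles adsorbed n = V_ads / 22414 = 396.3 / 22414 = 1.768091e-02 mol
Liquid volume V_liq = n * M / rho_liq = 1.768091e-02 * 43.2 / 0.994 = 0.76843 cm^3
Specific pore volume V_pore = V_liq / m_sample = 0.76843 / 4.32
V_pore = 0.1779 cm^3/g

0.1779


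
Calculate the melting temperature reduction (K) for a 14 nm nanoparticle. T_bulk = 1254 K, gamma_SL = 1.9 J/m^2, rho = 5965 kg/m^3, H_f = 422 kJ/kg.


Radius R = 14/2 = 7 nm = 7e-09 m
Convert H_f = 422 kJ/kg = 422000 J/kg
dT = 2 * gamma_SL * T_bulk / (rho * H_f * R)
dT = 2 * 1.9 * 1254 / (5965 * 422000 * 7e-09)
dT = 270.4 K

270.4


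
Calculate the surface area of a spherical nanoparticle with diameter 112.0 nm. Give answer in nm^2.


Radius r = 112.0/2 = 56 nm
Surface area SA = 4 * pi * r^2
SA = 4 * pi * (56)^2
SA = 39408.14 nm^2

39408.14


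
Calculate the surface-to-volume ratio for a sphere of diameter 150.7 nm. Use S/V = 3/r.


Radius r = 150.7/2 = 75.35 nm
S/V = 3 / r = 3 / 75.35
S/V = 0.0398 nm^-1

0.0398


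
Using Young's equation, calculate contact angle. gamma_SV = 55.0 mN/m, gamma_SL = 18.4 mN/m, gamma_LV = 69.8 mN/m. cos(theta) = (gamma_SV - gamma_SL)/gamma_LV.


cos(theta) = (gamma_SV - gamma_SL) / gamma_LV
cos(theta) = (55.0 - 18.4) / 69.8
cos(theta) = 0.524355
theta = arccos(0.524355) = 58.38 degrees

58.38


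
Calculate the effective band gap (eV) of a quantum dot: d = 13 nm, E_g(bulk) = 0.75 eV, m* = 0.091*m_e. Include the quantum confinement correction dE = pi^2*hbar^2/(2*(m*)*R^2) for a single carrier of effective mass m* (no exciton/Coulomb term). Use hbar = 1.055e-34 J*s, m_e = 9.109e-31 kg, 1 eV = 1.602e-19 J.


Radius R = 13/2 nm = 6.5e-09 m
Confinement energy dE = pi^2 * hbar^2 / (2 * m_eff * m_e * R^2)
dE = pi^2 * (1.055e-34)^2 / (2 * 0.091 * 9.109e-31 * (6.5e-09)^2) J, divided by 1.602e-19 J/eV
dE = 0.0979 eV
Total band gap = E_g(bulk) + dE = 0.75 + 0.0979 = 0.8479 eV

0.8479


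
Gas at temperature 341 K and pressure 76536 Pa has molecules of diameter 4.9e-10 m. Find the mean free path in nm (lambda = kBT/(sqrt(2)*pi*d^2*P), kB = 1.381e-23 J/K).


Mean free path: lambda = kB*T / (sqrt(2) * pi * d^2 * P)
lambda = 1.381e-23 * 341 / (sqrt(2) * pi * (4.9e-10)^2 * 76536)
lambda = 5.768e-08 m
lambda = 57.68 nm

57.68


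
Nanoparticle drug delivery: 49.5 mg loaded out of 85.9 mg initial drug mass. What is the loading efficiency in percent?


Drug loading efficiency = (drug loaded / drug initial) * 100
DLE = 49.5 / 85.9 * 100
DLE = 0.5763 * 100
DLE = 57.63%

57.63


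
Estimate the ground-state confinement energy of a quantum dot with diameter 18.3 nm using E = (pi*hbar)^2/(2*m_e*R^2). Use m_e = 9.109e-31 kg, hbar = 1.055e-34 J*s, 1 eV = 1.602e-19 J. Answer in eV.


Radius R = 18.3/2 = 9.15 nm = 9.15e-09 m
E = (pi * 1.055e-34)^2 / (2 * 9.109e-31 * (9.15e-09)^2)
E(J) = 7.20214e-22
E = E(J) / 1.602e-19 = 0.0045 eV

0.0045


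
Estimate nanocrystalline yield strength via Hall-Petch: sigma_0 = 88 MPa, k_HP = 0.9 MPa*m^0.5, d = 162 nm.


d = 162 nm = 1.62e-07 m
sqrt(d) = 0.0004024922
Hall-Petch contribution = k / sqrt(d) = 0.9 / 0.0004024922 = 2236.1 MPa
sigma = sigma_0 + k/sqrt(d) = 88 + 2236.1 = 2324.1 MPa

2324.1


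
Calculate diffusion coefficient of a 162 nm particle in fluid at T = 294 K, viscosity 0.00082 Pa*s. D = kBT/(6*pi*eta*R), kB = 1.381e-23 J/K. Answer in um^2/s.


Radius R = 162/2 = 81 nm = 8.1e-08 m
D = kB*T / (6*pi*eta*R)
D = 1.381e-23 * 294 / (6 * pi * 0.00082 * 8.1e-08)
D = 3.24296e-12 m^2/s = 3.243 um^2/s

3.243


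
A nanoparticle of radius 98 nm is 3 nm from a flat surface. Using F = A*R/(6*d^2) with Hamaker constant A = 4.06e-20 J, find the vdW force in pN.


Convert to SI: R = 98 nm = 9.8e-08 m, d = 3 nm = 3e-09 m
F = A * R / (6 * d^2)
F = 4.06e-20 * 9.8e-08 / (6 * (3e-09)^2)
F = 7.36815e-11 N = 73.681 pN

73.681


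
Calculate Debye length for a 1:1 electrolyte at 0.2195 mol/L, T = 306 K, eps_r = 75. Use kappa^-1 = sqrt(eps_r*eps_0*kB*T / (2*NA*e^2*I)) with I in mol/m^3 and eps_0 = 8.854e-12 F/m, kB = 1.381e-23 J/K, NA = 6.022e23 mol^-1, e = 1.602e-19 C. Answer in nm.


Ionic strength I = 0.2195 * 1^2 * 1000 = 219.5 mol/m^3
kappa^-1 = sqrt(75 * 8.854e-12 * 1.381e-23 * 306 / (2 * 6.022e23 * (1.602e-19)^2 * 219.5))
kappa^-1 = 0.643 nm

0.643


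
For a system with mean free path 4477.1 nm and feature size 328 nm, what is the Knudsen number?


Knudsen number Kn = lambda / L
Kn = 4477.1 / 328
Kn = 13.6497

13.6497


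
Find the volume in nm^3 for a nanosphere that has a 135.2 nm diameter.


Radius r = 135.2/2 = 67.6 nm
Volume V = (4/3) * pi * r^3
V = (4/3) * pi * (67.6)^3
V = 1293983.38 nm^3

1293983.38


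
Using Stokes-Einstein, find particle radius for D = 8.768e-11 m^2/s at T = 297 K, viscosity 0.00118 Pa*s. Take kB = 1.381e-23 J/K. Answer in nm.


Stokes-Einstein: R = kB*T / (6*pi*eta*D)
R = 1.381e-23 * 297 / (6 * pi * 0.00118 * 8.768e-11)
R = 2.10313e-09 m = 2.1 nm

2.1


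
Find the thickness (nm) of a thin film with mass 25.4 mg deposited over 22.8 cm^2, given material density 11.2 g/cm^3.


Convert: m = 25.4 mg = 2.5400e-05 kg, A = 22.8 cm^2 = 2.2800e-03 m^2, rho = 11.2 g/cm^3 = 11200 kg/m^3
t = m / (A * rho)
t = 2.5400e-05 / (2.2800e-03 * 11200)
t = 9.9467e-07 m = 994.7 nm

994.7


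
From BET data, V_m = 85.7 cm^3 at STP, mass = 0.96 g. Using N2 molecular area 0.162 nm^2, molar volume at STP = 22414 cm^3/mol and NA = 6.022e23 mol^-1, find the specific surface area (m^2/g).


Number of moles in monolayer = V_m / 22414 = 85.7 / 22414 = 0.0038235
Number of molecules = moles * NA = 0.0038235 * 6.022e23
SA = molecules * sigma / mass
SA = (85.7 / 22414) * 6.022e23 * 0.162e-18 / 0.96
SA = 388.5 m^2/g

388.5


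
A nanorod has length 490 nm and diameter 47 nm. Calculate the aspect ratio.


Aspect ratio AR = length / diameter
AR = 490 / 47
AR = 10.43

10.43


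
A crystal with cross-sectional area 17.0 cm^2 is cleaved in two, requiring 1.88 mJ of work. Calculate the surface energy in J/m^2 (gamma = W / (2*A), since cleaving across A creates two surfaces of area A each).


Convert: A = 17.0 cm^2 = 0.0017 m^2, W = 1.88 mJ = 0.00188 J
Cleaving exposes two faces of area A, so total new surface = 2*A and gamma = W / (2*A)
gamma = 0.00188 / (2 * 0.0017)
gamma = 0.553 J/m^2

0.553


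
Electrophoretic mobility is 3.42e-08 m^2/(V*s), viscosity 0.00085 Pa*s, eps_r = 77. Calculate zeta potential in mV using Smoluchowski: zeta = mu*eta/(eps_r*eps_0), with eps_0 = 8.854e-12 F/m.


Smoluchowski equation: zeta = mu * eta / (eps_r * eps_0)
zeta = 3.42e-08 * 0.00085 / (77 * 8.854e-12)
zeta = 0.04264 V = 42.64 mV

42.64


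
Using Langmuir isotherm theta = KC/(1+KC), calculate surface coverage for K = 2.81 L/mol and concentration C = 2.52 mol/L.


Langmuir isotherm: theta = K*C / (1 + K*C)
K*C = 2.81 * 2.52 = 7.0812
theta = 7.0812 / (1 + 7.0812) = 7.0812 / 8.0812
theta = 0.8763

0.8763


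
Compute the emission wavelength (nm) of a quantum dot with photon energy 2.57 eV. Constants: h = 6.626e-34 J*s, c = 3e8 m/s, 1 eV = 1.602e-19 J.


Convert energy: E = 2.57 eV = 2.57 * 1.602e-19 = 4.11714e-19 J
lambda = h*c / E = 6.626e-34 * 3e8 / 4.11714e-19
lambda = 4.82811e-07 m = 482.8 nm

482.8


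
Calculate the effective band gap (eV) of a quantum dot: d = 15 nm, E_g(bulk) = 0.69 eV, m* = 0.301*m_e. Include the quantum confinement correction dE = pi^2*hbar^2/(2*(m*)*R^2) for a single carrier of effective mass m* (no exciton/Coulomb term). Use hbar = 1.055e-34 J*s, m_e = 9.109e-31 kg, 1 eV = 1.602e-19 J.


Radius R = 15/2 nm = 7.5e-09 m
Confinement energy dE = pi^2 * hbar^2 / (2 * m_eff * m_e * R^2)
dE = pi^2 * (1.055e-34)^2 / (2 * 0.301 * 9.109e-31 * (7.5e-09)^2) J, divided by 1.602e-19 J/eV
dE = 0.0222 eV
Total band gap = E_g(bulk) + dE = 0.69 + 0.0222 = 0.7122 eV

0.7122


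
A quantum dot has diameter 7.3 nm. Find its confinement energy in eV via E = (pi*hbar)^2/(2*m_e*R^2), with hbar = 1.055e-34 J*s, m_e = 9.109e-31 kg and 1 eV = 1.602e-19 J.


Radius R = 7.3/2 = 3.65 nm = 3.65e-09 m
E = (pi * 1.055e-34)^2 / (2 * 9.109e-31 * (3.65e-09)^2)
E(J) = 4.52604e-21
E = E(J) / 1.602e-19 = 0.0283 eV

0.0283


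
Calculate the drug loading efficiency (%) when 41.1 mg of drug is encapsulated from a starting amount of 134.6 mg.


Drug loading efficiency = (drug loaded / drug initial) * 100
DLE = 41.1 / 134.6 * 100
DLE = 0.3053 * 100
DLE = 30.53%

30.53


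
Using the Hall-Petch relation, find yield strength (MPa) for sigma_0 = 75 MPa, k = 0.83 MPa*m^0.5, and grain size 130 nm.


d = 130 nm = 1.3e-07 m
sqrt(d) = 0.0003605551
Hall-Petch contribution = k / sqrt(d) = 0.83 / 0.0003605551 = 2302.0 MPa
sigma = sigma_0 + k/sqrt(d) = 75 + 2302.0 = 2377.0 MPa

2377.0


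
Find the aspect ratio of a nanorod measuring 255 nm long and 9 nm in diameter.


Aspect ratio AR = length / diameter
AR = 255 / 9
AR = 28.33

28.33


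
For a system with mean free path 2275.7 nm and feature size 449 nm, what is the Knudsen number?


Knudsen number Kn = lambda / L
Kn = 2275.7 / 449
Kn = 5.0684

5.0684


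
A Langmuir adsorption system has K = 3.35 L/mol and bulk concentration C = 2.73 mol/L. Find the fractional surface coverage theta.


Langmuir isotherm: theta = K*C / (1 + K*C)
K*C = 3.35 * 2.73 = 9.1455
theta = 9.1455 / (1 + 9.1455) = 9.1455 / 10.1455
theta = 0.9014

0.9014


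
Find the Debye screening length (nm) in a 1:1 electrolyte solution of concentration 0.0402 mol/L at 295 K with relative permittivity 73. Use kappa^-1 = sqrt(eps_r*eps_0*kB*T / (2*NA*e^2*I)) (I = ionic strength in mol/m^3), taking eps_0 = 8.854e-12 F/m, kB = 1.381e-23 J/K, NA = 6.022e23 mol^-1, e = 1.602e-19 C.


Ionic strength I = 0.0402 * 1^2 * 1000 = 40.2 mol/m^3
kappa^-1 = sqrt(73 * 8.854e-12 * 1.381e-23 * 295 / (2 * 6.022e23 * (1.602e-19)^2 * 40.2))
kappa^-1 = 1.456 nm

1.456


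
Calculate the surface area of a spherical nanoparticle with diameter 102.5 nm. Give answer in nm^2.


Radius r = 102.5/2 = 51.25 nm
Surface area SA = 4 * pi * r^2
SA = 4 * pi * (51.25)^2
SA = 33006.36 nm^2

33006.36


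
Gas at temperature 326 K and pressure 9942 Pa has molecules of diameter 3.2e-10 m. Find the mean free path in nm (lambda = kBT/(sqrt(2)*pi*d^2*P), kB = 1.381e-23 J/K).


Mean free path: lambda = kB*T / (sqrt(2) * pi * d^2 * P)
lambda = 1.381e-23 * 326 / (sqrt(2) * pi * (3.2e-10)^2 * 9942)
lambda = 9.95343e-07 m
lambda = 995.34 nm

995.34


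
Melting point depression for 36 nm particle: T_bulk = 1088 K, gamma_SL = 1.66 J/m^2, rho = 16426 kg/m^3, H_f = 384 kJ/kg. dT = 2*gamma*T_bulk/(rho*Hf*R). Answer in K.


Radius R = 36/2 = 18 nm = 1.8e-08 m
Convert H_f = 384 kJ/kg = 384000 J/kg
dT = 2 * gamma_SL * T_bulk / (rho * H_f * R)
dT = 2 * 1.66 * 1088 / (16426 * 384000 * 1.8e-08)
dT = 31.8 K

31.8


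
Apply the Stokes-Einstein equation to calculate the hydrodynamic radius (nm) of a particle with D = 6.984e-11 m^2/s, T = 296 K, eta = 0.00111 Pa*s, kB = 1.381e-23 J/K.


Stokes-Einstein: R = kB*T / (6*pi*eta*D)
R = 1.381e-23 * 296 / (6 * pi * 0.00111 * 6.984e-11)
R = 2.79742e-09 m = 2.8 nm

2.8


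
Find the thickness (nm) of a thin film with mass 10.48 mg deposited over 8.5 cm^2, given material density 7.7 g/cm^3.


Convert: m = 10.48 mg = 1.0480e-05 kg, A = 8.5 cm^2 = 8.5000e-04 m^2, rho = 7.7 g/cm^3 = 7700 kg/m^3
t = m / (A * rho)
t = 1.0480e-05 / (8.5000e-04 * 7700)
t = 1.6012e-06 m = 1601.2 nm

1601.2


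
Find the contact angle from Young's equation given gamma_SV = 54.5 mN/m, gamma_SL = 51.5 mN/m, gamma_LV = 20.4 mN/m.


cos(theta) = (gamma_SV - gamma_SL) / gamma_LV
cos(theta) = (54.5 - 51.5) / 20.4
cos(theta) = 0.147059
theta = arccos(0.147059) = 81.54 degrees

81.54


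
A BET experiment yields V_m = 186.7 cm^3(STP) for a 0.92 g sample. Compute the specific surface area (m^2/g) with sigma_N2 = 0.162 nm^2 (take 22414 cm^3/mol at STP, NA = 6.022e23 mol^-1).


Number of moles in monolayer = V_m / 22414 = 186.7 / 22414 = 0.00832962
Number of molecules = moles * NA = 0.00832962 * 6.022e23
SA = molecules * sigma / mass
SA = (186.7 / 22414) * 6.022e23 * 0.162e-18 / 0.92
SA = 883.3 m^2/g

883.3


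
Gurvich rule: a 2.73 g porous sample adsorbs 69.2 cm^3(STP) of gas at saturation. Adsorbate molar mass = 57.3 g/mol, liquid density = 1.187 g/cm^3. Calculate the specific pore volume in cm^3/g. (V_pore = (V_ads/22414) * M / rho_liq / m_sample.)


Moles adsorbed n = V_ads / 22414 = 69.2 / 22414 = 3.087356e-03 mol
Liquid volume V_liq = n * M / rho_liq = 3.087356e-03 * 57.3 / 1.187 = 0.14904 cm^3
Specific pore volume V_pore = V_liq / m_sample = 0.14904 / 2.73
V_pore = 0.0546 cm^3/g

0.0546


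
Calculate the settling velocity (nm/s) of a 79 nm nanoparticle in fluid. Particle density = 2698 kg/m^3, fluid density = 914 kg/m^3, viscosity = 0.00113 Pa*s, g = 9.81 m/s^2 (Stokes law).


Radius R = 79/2 nm = 3.95e-08 m
Density difference = 2698 - 914 = 1784 kg/m^3
v = 2 * R^2 * (rho_p - rho_f) * g / (9 * eta)
v = 2 * (3.95e-08)^2 * 1784 * 9.81 / (9 * 0.00113)
v = 5.36991e-09 m/s = 5.3699 nm/s

5.3699


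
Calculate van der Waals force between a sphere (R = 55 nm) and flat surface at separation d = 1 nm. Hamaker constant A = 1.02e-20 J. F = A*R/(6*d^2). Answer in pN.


Convert to SI: R = 55 nm = 5.5e-08 m, d = 1 nm = 1e-09 m
F = A * R / (6 * d^2)
F = 1.02e-20 * 5.5e-08 / (6 * (1e-09)^2)
F = 9.35e-11 N = 93.5 pN

93.5


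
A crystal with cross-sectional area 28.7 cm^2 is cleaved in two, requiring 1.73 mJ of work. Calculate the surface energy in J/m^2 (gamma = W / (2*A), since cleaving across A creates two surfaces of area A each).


Convert: A = 28.7 cm^2 = 0.00287 m^2, W = 1.73 mJ = 0.00173 J
Cleaving exposes two faces of area A, so total new surface = 2*A and gamma = W / (2*A)
gamma = 0.00173 / (2 * 0.00287)
gamma = 0.301 J/m^2

0.301


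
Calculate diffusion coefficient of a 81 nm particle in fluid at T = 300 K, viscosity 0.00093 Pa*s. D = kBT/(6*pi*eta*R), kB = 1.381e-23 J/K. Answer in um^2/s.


Radius R = 81/2 = 40.5 nm = 4.05e-08 m
D = kB*T / (6*pi*eta*R)
D = 1.381e-23 * 300 / (6 * pi * 0.00093 * 4.05e-08)
D = 5.83547e-12 m^2/s = 5.835 um^2/s

5.835


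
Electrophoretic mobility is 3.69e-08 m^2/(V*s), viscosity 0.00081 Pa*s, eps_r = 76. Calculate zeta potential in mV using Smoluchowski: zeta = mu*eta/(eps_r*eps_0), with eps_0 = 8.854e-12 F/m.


Smoluchowski equation: zeta = mu * eta / (eps_r * eps_0)
zeta = 3.69e-08 * 0.00081 / (76 * 8.854e-12)
zeta = 0.044418 V = 44.42 mV

44.42


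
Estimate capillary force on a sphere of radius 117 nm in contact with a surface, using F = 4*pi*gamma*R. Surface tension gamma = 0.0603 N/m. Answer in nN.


Convert radius: R = 117 nm = 1.17e-07 m
F = 4 * pi * gamma * R
F = 4 * pi * 0.0603 * 1.17e-07
F = 8.8657e-08 N = 88.657 nN

88.657


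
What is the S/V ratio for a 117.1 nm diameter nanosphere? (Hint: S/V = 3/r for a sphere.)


Radius r = 117.1/2 = 58.55 nm
S/V = 3 / r = 3 / 58.55
S/V = 0.0512 nm^-1

0.0512


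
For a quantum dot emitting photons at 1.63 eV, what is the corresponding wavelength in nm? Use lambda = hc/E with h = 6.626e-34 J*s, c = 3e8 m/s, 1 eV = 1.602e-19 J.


Convert energy: E = 1.63 eV = 1.63 * 1.602e-19 = 2.61126e-19 J
lambda = h*c / E = 6.626e-34 * 3e8 / 2.61126e-19
lambda = 7.61242e-07 m = 761.2 nm

761.2


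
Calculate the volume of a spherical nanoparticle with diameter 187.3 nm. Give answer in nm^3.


Radius r = 187.3/2 = 93.65 nm
Volume V = (4/3) * pi * r^3
V = (4/3) * pi * (93.65)^3
V = 3440423.89 nm^3

3440423.89


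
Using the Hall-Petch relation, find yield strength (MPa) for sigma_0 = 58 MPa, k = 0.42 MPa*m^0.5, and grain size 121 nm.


d = 121 nm = 1.21e-07 m
sqrt(d) = 0.0003478505
Hall-Petch contribution = k / sqrt(d) = 0.42 / 0.0003478505 = 1207.4 MPa
sigma = sigma_0 + k/sqrt(d) = 58 + 1207.4 = 1265.4 MPa

1265.4


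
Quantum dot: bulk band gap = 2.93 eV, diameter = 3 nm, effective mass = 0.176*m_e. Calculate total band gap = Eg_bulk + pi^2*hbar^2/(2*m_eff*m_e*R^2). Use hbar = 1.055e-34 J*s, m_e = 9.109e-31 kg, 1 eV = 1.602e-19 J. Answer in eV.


Radius R = 3/2 nm = 1.5e-09 m
Confinement energy dE = pi^2 * hbar^2 / (2 * m_eff * m_e * R^2)
dE = pi^2 * (1.055e-34)^2 / (2 * 0.176 * 9.109e-31 * (1.5e-09)^2) J, divided by 1.602e-19 J/eV
dE = 0.9505 eV
Total band gap = E_g(bulk) + dE = 2.93 + 0.9505 = 3.8805 eV

3.8805


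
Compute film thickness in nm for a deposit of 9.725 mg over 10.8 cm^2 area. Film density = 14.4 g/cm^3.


Convert: m = 9.725 mg = 9.7250e-06 kg, A = 10.8 cm^2 = 1.0800e-03 m^2, rho = 14.4 g/cm^3 = 14400 kg/m^3
t = m / (A * rho)
t = 9.7250e-06 / (1.0800e-03 * 14400)
t = 6.2532e-07 m = 625.3 nm

625.3
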